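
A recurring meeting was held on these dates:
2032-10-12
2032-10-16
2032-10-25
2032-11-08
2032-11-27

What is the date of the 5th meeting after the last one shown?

The spacing grows by 5 each time: 4, 9, 14, 19 days.
Next gap: 24 days. 2032-11-27 + 24 days = 2032-12-21.
Next gap: 29 days. 2032-12-21 + 29 days = 2033-01-19.
Next gap: 34 days. 2033-01-19 + 34 days = 2033-02-22.
Next gap: 39 days. 2033-02-22 + 39 days = 2033-04-02.
Next gap: 44 days. 2033-04-02 + 44 days = 2033-05-16.

2033-05-16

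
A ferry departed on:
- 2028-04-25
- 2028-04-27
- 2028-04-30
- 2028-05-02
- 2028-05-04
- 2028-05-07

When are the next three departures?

Every event lands on a Tuesday or Thursday or Sunday (gaps cycle 2, 3, 2, 2, 3).
So the schedule is: every Tuesday, Thursday and Sunday.
Next Tuesday: 2028-05-09.
The following Thursday is 2028-05-11.
The following Sunday is 2028-05-14.

2028-05-09, 2028-05-11, 2028-05-14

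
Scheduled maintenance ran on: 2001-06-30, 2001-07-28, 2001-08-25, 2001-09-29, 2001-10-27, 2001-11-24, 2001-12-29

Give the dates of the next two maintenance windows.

Every date is a Saturday; gaps 28, 28, 35, 28, 28, 35 days.
Each is the last Saturday of its month (at least one falls on the 29th or later, ruling out '4th Saturday').
Last Saturday of January 2002: 2002-01-26.
February 2002 ends with Saturday 2002-02-23.

2002-01-26, 2002-02-23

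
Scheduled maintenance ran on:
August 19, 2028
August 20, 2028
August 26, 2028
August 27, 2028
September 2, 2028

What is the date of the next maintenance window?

Gaps: 1, 6, 1, 6 days — not constant, but cyclic with period 2.
The events fall on every Saturday and Sunday.
Next Sunday: September 3, 2028.

September 3, 2028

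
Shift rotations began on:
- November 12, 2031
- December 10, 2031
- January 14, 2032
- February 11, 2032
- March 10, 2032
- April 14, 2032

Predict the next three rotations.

May 12, 2032; June 9, 2032; July 14, 2032

All dates are Wednesdays, 28, 35, 28, 28, 35 days apart.
Specifically, the 2nd Wednesday of each month.
2nd Wednesday of May 2032: May 12, 2032.
2nd Wednesday of June 2032: June 9, 2032.
July 2032 — 2nd Wednesday is July 14, 2032.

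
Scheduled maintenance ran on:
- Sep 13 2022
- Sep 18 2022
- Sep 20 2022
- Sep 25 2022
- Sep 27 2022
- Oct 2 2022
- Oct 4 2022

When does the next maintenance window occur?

Oct 9 2022

Every event lands on a Tuesday or Sunday (gaps cycle 5, 2, 5, 2, 5, 2).
So the schedule is: every Tuesday and Sunday.
The following Sunday is Oct 9 2022.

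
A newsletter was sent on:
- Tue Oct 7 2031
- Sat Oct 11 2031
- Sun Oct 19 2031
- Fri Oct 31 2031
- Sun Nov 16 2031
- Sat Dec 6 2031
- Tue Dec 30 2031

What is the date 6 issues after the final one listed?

Sat Aug 14 2032

Intervals are 4, 8, 12, 16, 20, 24 days — an arithmetic progression with common difference 4.
Next gap: 28 days. Tue Dec 30 2031 + 28 days = Tue Jan 27 2032.
Next gap: 32 days. Tue Jan 27 2032 + 32 days = Sat Feb 28 2032.
Next gap: 36 days. Sat Feb 28 2032 + 36 days = Sun Apr 4 2032.
Next gap: 40 days. Sun Apr 4 2032 + 40 days = Fri May 14 2032.
Next gap: 44 days. Fri May 14 2032 + 44 days = Sun Jun 27 2032.
Next gap: 48 days. Sun Jun 27 2032 + 48 days = Sat Aug 14 2032.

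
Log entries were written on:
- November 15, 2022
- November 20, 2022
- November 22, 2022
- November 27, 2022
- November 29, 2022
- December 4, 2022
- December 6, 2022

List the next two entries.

The gap pattern 5, 2, 5, 2, 5, 2 repeats every 2 events.
These are the Tuesdays and Sundays of each week.
Next Sunday: December 11, 2022.
Next Tuesday: December 13, 2022.

December 11, 2022; December 13, 2022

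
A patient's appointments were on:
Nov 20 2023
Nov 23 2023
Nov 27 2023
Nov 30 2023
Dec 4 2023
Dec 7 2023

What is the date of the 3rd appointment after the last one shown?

Dec 18 2023

The gap pattern 3, 4, 3, 4, 3 repeats every 2 events.
These are the Mondays and Thursdays of each week.
The following Monday is Dec 11 2023.
The following Thursday is Dec 14 2023.
The following Monday is Dec 18 2023.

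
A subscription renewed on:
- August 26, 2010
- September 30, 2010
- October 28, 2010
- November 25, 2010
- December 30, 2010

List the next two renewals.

January 27, 2011; February 24, 2011

All Thursdays; the gaps (35, 28, 28, 35) vary with month length.
This is the last Thursday of each month.
January 2011 ends with Thursday January 27, 2011.
Last Thursday of February 2011: February 24, 2011.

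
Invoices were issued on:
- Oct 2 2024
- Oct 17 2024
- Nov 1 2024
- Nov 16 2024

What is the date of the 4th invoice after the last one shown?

Jan 15 2025

The spacing is 15, 15, 15 days — always 15 days.
Nov 16 2024 + 15 days = Dec 1 2024.
Dec 1 2024 + 15 days = Dec 16 2024.
Dec 16 2024 + 15 days = Dec 31 2024.
Dec 31 2024 + 15 days = Jan 15 2025.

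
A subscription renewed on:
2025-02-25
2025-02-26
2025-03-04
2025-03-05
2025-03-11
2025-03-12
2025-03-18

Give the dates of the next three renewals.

2025-03-19, 2025-03-25, 2025-03-26

Every event lands on a Tuesday or Wednesday (gaps cycle 1, 6, 1, 6, 1, 6).
So the schedule is: every Tuesday and Wednesday.
The following Wednesday is 2025-03-19.
The following Tuesday is 2025-03-25.
The following Wednesday is 2025-03-26.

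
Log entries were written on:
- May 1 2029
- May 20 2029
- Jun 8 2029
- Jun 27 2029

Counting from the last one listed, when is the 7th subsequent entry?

Gaps between consecutive events: 19, 19, 19 days — a constant 19-day interval.
Jun 27 2029 + 19 days = Jul 16 2029.
Jul 16 2029 + 19 days = Aug 4 2029.
Aug 4 2029 + 19 days = Aug 23 2029.
Aug 23 2029 + 19 days = Sep 11 2029.
Sep 11 2029 + 19 days = Sep 30 2029.
Sep 30 2029 + 19 days = Oct 19 2029.
Oct 19 2029 + 19 days = Nov 7 2029.

Nov 7 2029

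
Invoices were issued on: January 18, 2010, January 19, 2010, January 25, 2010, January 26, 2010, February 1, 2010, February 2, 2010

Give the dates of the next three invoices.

Every event lands on a Monday or Tuesday (gaps cycle 1, 6, 1, 6, 1).
So the schedule is: every Monday and Tuesday.
The following Monday is February 8, 2010.
Next Tuesday: February 9, 2010.
The following Monday is February 15, 2010.

February 8, 2010; February 9, 2010; February 15, 2010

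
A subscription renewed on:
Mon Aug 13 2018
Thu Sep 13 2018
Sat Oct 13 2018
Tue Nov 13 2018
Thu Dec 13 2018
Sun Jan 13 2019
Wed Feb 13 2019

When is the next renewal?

Gaps: 31, 30, 31, 30, 31, 31 days — not constant. Every event is on the 13th of the month.
Pattern: the 13th of each month.
March 2019: Wed Mar 13 2019.

Wed Mar 13 2019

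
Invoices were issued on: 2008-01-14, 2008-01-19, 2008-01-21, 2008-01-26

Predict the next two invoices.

2008-01-28, 2008-02-02

The gap pattern 5, 2, 5 repeats every 2 events.
These are the Mondays and Saturdays of each week.
The following Monday is 2008-01-28.
Next Saturday: 2008-02-02.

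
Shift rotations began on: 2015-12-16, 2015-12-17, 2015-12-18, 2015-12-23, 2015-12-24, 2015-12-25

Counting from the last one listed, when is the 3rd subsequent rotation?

2016-01-01

The gap pattern 1, 1, 5, 1, 1 repeats every 3 events.
These are the Wednesdays, Thursdays and Fridays of each week.
The following Wednesday is 2015-12-30.
Next Thursday: 2015-12-31.
Next Friday: 2016-01-01.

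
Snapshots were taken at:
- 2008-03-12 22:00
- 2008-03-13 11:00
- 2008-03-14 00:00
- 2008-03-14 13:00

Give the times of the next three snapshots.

The interval is a steady 13 hours (13, 13, 13).
2008-03-14 13:00 + 13 h = 2008-03-15 02:00.
2008-03-15 02:00 + 13 h = 2008-03-15 15:00.
2008-03-15 15:00 + 13 h = 2008-03-16 04:00.

2008-03-15 02:00, 2008-03-15 15:00, 2008-03-16 04:00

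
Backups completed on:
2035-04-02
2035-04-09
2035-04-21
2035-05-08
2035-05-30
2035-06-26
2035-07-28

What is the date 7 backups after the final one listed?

2036-07-26

The spacing grows by 5 each time: 7, 12, 17, 22, 27, 32 days.
Next gap: 37 days. 2035-07-28 + 37 days = 2035-09-03.
Next gap: 42 days. 2035-09-03 + 42 days = 2035-10-15.
Next gap: 47 days. 2035-10-15 + 47 days = 2035-12-01.
Next gap: 52 days. 2035-12-01 + 52 days = 2036-01-22.
Next gap: 57 days. 2036-01-22 + 57 days = 2036-03-19.
Next gap: 62 days. 2036-03-19 + 62 days = 2036-05-20.
Next gap: 67 days. 2036-05-20 + 67 days = 2036-07-26.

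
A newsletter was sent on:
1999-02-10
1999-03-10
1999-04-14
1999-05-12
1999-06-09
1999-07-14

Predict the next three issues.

All dates are Wednesdays, 28, 35, 28, 28, 35 days apart.
Specifically, the 2nd Wednesday of each month.
2nd Wednesday of August 1999: 1999-08-11.
September 1999 — 2nd Wednesday is 1999-09-08.
2nd Wednesday of October 1999: 1999-10-13.

1999-08-11, 1999-09-08, 1999-10-13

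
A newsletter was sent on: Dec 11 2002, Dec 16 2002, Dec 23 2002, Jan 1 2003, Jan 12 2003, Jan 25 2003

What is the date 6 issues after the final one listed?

May 25 2003

The spacing grows by 2 each time: 5, 7, 9, 11, 13 days.
Next gap: 15 days. Jan 25 2003 + 15 days = Feb 9 2003.
Next gap: 17 days. Feb 9 2003 + 17 days = Feb 26 2003.
Next gap: 19 days. Feb 26 2003 + 19 days = Mar 17 2003.
Next gap: 21 days. Mar 17 2003 + 21 days = Apr 7 2003.
Next gap: 23 days. Apr 7 2003 + 23 days = Apr 30 2003.
Next gap: 25 days. Apr 30 2003 + 25 days = May 25 2003.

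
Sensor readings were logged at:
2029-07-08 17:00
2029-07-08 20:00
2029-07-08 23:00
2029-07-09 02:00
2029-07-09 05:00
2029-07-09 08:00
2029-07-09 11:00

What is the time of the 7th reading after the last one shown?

The interval is a steady 3 hours (3, 3, 3, 3, 3, 3).
2029-07-09 11:00 + 3 h = 2029-07-09 14:00.
2029-07-09 14:00 + 3 h = 2029-07-09 17:00.
2029-07-09 17:00 + 3 h = 2029-07-09 20:00.
2029-07-09 20:00 + 3 h = 2029-07-09 23:00.
2029-07-09 23:00 + 3 h = 2029-07-10 02:00.
2029-07-10 02:00 + 3 h = 2029-07-10 05:00.
2029-07-10 05:00 + 3 h = 2029-07-10 08:00.

2029-07-10 08:00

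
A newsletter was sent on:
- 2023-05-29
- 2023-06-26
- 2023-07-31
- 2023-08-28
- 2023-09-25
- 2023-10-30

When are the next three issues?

2023-11-27, 2023-12-25, 2024-01-29

Every date is a Monday; gaps 28, 35, 28, 28, 35 days.
Each is the last Monday of its month (at least one falls on the 29th or later, ruling out '4th Monday').
Last Monday of November 2023: 2023-11-27.
December 2023 ends with Monday 2023-12-25.
January 2024 ends with Monday 2024-01-29.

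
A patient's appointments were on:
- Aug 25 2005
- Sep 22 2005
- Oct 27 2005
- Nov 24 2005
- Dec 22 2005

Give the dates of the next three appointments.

These are Thursdays at 28- or 35-day spacing (28, 35, 28, 28).
The pattern: 4th Thursday of the month.
4th Thursday of January 2006: Jan 26 2006.
February 2006 — 4th Thursday is Feb 23 2006.
4th Thursday of March 2006: Mar 23 2006.

Jan 26 2006, Feb 23 2006, Mar 23 2006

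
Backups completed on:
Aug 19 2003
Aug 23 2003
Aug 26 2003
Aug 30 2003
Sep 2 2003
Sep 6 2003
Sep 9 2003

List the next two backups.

The gap pattern 4, 3, 4, 3, 4, 3 repeats every 2 events.
These are the Tuesdays and Saturdays of each week.
The following Saturday is Sep 13 2003.
The following Tuesday is Sep 16 2003.

Sep 13 2003, Sep 16 2003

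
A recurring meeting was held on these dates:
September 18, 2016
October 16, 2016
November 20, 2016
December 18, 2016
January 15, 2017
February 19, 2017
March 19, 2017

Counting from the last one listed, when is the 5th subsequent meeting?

All dates are Sundays, 28, 35, 28, 28, 35, 28 days apart.
Specifically, the 3rd Sunday of each month.
April 2017 — 3rd Sunday is April 16, 2017.
May 2017 — 3rd Sunday is May 21, 2017.
3rd Sunday of June 2017: June 18, 2017.
July 2017 — 3rd Sunday is July 16, 2017.
3rd Sunday of August 2017: August 20, 2017.

August 20, 2017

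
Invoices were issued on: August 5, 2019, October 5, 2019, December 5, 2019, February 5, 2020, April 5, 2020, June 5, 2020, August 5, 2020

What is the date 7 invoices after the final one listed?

Each date is the 5th; the gaps (61, 61, 62, 60, 61, 61) track the month lengths.
The rule is the 5th of every 2 months.
October 2020: October 5, 2020.
December 2020: December 5, 2020.
Next: February 2021 → February 5, 2021.
April 2021: April 5, 2021.
Next: June 2021 → June 5, 2021.
August 2021: August 5, 2021.
October 2021: October 5, 2021.

October 5, 2021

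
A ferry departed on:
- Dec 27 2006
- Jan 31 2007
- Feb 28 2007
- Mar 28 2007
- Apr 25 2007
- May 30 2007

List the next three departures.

All Wednesdays; the gaps (35, 28, 28, 28, 35) vary with month length.
This is the last Wednesday of each month.
June 2007 ends with Wednesday Jun 27 2007.
July 2007 ends with Wednesday Jul 25 2007.
August 2007 ends with Wednesday Aug 29 2007.

Jun 27 2007, Jul 25 2007, Aug 29 2007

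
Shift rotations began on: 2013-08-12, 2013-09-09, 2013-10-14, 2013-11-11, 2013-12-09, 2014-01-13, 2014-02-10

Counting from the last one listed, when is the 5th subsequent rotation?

2014-07-14

Gaps: 28, 35, 28, 28, 35, 28 days — a mix of 28 and 35. Every date is a Monday.
Each is the 2nd Monday of its month.
2nd Monday of March 2014: 2014-03-10.
April 2014 — 2nd Monday is 2014-04-14.
2nd Monday of May 2014: 2014-05-12.
June 2014 — 2nd Monday is 2014-06-09.
July 2014 — 2nd Monday is 2014-07-14.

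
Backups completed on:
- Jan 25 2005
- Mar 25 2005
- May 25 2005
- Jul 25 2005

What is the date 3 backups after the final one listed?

Gaps: 59, 61, 61 days — not constant. Every event is on the 25th of the month.
Pattern: the 25th of every 2 months.
September 2005: Sep 25 2005.
November 2005: Nov 25 2005.
Next: January 2006 → Jan 25 2006.

Jan 25 2006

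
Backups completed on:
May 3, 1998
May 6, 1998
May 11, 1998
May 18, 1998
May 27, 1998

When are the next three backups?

June 7, 1998; June 20, 1998; July 5, 1998

Intervals are 3, 5, 7, 9 days — an arithmetic progression with common difference 2.
Next gap: 11 days. May 27, 1998 + 11 days = June 7, 1998.
Next gap: 13 days. June 7, 1998 + 13 days = June 20, 1998.
Next gap: 15 days. June 20, 1998 + 15 days = July 5, 1998.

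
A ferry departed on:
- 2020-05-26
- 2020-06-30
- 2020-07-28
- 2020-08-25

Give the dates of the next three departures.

2020-09-29, 2020-10-27, 2020-11-24

All Tuesdays; the gaps (35, 28, 28) vary with month length.
This is the last Tuesday of each month.
September 2020 ends with Tuesday 2020-09-29.
October 2020 ends with Tuesday 2020-10-27.
November 2020 ends with Tuesday 2020-11-24.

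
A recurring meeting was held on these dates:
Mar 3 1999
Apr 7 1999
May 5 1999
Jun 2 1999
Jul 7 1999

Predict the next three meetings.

Aug 4 1999, Sep 1 1999, Oct 6 1999

These are Wednesdays at 28- or 35-day spacing (35, 28, 28, 35).
The pattern: 1st Wednesday of the month.
August 1999 — 1st Wednesday is Aug 4 1999.
1st Wednesday of September 1999: Sep 1 1999.
1st Wednesday of October 1999: Oct 6 1999.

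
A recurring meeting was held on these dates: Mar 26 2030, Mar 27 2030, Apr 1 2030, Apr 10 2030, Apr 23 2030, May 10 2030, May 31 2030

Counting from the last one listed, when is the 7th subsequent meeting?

Feb 14 2031

Gaps: 1, 5, 9, 13, 17, 21 days — each gap is 4 larger than the previous one.
Next gap: 25 days. May 31 2030 + 25 days = Jun 25 2030.
Next gap: 29 days. Jun 25 2030 + 29 days = Jul 24 2030.
Next gap: 33 days. Jul 24 2030 + 33 days = Aug 26 2030.
Next gap: 37 days. Aug 26 2030 + 37 days = Oct 2 2030.
Next gap: 41 days. Oct 2 2030 + 41 days = Nov 12 2030.
Next gap: 45 days. Nov 12 2030 + 45 days = Dec 27 2030.
Next gap: 49 days. Dec 27 2030 + 49 days = Feb 14 2031.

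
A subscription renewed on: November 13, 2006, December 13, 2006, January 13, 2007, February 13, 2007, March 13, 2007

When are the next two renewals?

April 13, 2007; May 13, 2007

The day-of-month is always 13 (30, 31, 31, 28 days between events).
So this recurs on the 13th of each month.
Next: April 2007 → April 13, 2007.
May 2007: May 13, 2007.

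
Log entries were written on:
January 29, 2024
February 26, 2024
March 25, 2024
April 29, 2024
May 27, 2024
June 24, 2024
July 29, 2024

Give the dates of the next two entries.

August 26, 2024; September 30, 2024

Every date is a Monday; gaps 28, 28, 35, 28, 28, 35 days.
Each is the last Monday of its month (at least one falls on the 29th or later, ruling out '4th Monday').
Last Monday of August 2024: August 26, 2024.
September 2024 ends with Monday September 30, 2024.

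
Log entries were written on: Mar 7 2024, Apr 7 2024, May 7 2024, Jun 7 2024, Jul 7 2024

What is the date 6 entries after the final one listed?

Jan 7 2025

The day-of-month is always 7 (31, 30, 31, 30 days between events).
So this recurs on the 7th of each month.
August 2024: Aug 7 2024.
September 2024: Sep 7 2024.
October 2024: Oct 7 2024.
November 2024: Nov 7 2024.
Next: December 2024 → Dec 7 2024.
January 2025: Jan 7 2025.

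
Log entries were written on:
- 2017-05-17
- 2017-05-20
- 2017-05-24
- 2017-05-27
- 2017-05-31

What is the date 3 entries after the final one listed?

2017-06-10

Gaps: 3, 4, 3, 4 days — not constant, but cyclic with period 2.
The events fall on every Wednesday and Saturday.
The following Saturday is 2017-06-03.
Next Wednesday: 2017-06-07.
The following Saturday is 2017-06-10.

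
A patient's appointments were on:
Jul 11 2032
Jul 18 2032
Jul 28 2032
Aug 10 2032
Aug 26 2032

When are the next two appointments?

Sep 14 2032, Oct 6 2032

Intervals are 7, 10, 13, 16 days — an arithmetic progression with common difference 3.
Next gap: 19 days. Aug 26 2032 + 19 days = Sep 14 2032.
Next gap: 22 days. Sep 14 2032 + 22 days = Oct 6 2032.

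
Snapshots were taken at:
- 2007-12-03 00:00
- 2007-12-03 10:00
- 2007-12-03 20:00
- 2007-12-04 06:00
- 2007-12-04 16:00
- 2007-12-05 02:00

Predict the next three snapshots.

2007-12-05 12:00, 2007-12-05 22:00, 2007-12-06 08:00

Gaps: 10, 10, 10, 10, 10 hours — each event is 10 hours after the previous one.
2007-12-05 02:00 + 10 h = 2007-12-05 12:00.
2007-12-05 12:00 + 10 h = 2007-12-05 22:00.
2007-12-05 22:00 + 10 h = 2007-12-06 08:00.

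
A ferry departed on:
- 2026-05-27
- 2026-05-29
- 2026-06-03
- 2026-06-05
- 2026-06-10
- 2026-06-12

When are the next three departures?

2026-06-17, 2026-06-19, 2026-06-24

Every event lands on a Wednesday or Friday (gaps cycle 2, 5, 2, 5, 2).
So the schedule is: every Wednesday and Friday.
Next Wednesday: 2026-06-17.
Next Friday: 2026-06-19.
The following Wednesday is 2026-06-24.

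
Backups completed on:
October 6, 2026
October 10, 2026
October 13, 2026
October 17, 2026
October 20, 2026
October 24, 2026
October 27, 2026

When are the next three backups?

Every event lands on a Tuesday or Saturday (gaps cycle 4, 3, 4, 3, 4, 3).
So the schedule is: every Tuesday and Saturday.
The following Saturday is October 31, 2026.
Next Tuesday: November 3, 2026.
Next Saturday: November 7, 2026.

October 31, 2026; November 3, 2026; November 7, 2026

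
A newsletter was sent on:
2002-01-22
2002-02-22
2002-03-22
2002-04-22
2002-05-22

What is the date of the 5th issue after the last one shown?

Gaps: 31, 28, 31, 30 days — not constant. Every event is on the 22nd of the month.
Pattern: the 22nd of each month.
June 2002: 2002-06-22.
Next: July 2002 → 2002-07-22.
August 2002: 2002-08-22.
Next: September 2002 → 2002-09-22.
Next: October 2002 → 2002-10-22.

2002-10-22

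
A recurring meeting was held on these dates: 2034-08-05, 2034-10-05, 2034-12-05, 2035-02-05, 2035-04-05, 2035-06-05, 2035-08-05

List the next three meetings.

Each date is the 5th; the gaps (61, 61, 62, 59, 61, 61) track the month lengths.
The rule is the 5th of every 2 months.
Next: October 2035 → 2035-10-05.
December 2035: 2035-12-05.
Next: February 2036 → 2036-02-05.

2035-10-05, 2035-12-05, 2036-02-05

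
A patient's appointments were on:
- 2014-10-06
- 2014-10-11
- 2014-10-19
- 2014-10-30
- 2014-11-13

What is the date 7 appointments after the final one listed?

2015-05-14

Intervals are 5, 8, 11, 14 days — an arithmetic progression with common difference 3.
Next gap: 17 days. 2014-11-13 + 17 days = 2014-11-30.
Next gap: 20 days. 2014-11-30 + 20 days = 2014-12-20.
Next gap: 23 days. 2014-12-20 + 23 days = 2015-01-12.
Next gap: 26 days. 2015-01-12 + 26 days = 2015-02-07.
Next gap: 29 days. 2015-02-07 + 29 days = 2015-03-08.
Next gap: 32 days. 2015-03-08 + 32 days = 2015-04-09.
Next gap: 35 days. 2015-04-09 + 35 days = 2015-05-14.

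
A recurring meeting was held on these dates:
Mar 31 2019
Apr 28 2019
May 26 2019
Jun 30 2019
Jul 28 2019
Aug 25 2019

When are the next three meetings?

All Sundays; the gaps (28, 28, 35, 28, 28) vary with month length.
This is the last Sunday of each month.
Last Sunday of September 2019: Sep 29 2019.
Last Sunday of October 2019: Oct 27 2019.
Last Sunday of November 2019: Nov 24 2019.

Sep 29 2019, Oct 27 2019, Nov 24 2019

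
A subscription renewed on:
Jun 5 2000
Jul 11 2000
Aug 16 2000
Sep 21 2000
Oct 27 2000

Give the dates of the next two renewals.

Every event comes 36 days after the last (36, 36, 36, 36).
Oct 27 2000 + 36 days = Dec 2 2000.
Dec 2 2000 + 36 days = Jan 7 2001.

Dec 2 2000, Jan 7 2001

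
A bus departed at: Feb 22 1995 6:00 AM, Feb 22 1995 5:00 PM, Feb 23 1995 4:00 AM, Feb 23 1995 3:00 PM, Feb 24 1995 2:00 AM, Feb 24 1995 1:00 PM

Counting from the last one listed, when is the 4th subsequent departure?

Feb 26 1995 9:00 AM

Gaps: 11, 11, 11, 11, 11 hours — each event is 11 hours after the previous one.
Feb 24 1995 1:00 PM + 11 h = Feb 25 1995 12:00 AM.
Feb 25 1995 12:00 AM + 11 h = Feb 25 1995 11:00 AM.
Feb 25 1995 11:00 AM + 11 h = Feb 25 1995 10:00 PM.
Feb 25 1995 10:00 PM + 11 h = Feb 26 1995 9:00 AM.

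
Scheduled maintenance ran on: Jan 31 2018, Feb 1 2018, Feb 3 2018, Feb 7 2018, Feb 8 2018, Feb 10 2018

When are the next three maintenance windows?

Feb 14 2018, Feb 15 2018, Feb 17 2018

The gap pattern 1, 2, 4, 1, 2 repeats every 3 events.
These are the Wednesdays, Thursdays and Saturdays of each week.
The following Wednesday is Feb 14 2018.
The following Thursday is Feb 15 2018.
Next Saturday: Feb 17 2018.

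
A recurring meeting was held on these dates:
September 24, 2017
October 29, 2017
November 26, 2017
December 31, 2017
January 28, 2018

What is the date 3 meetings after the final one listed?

April 29, 2018

These are Sundays with 35, 28, 35, 28-day gaps.
Each is the final Sunday of its month — October 29, 2017 is past the 28th, so '4th Sunday' doesn't fit.
Last Sunday of February 2018: February 25, 2018.
Last Sunday of March 2018: March 25, 2018.
Last Sunday of April 2018: April 29, 2018.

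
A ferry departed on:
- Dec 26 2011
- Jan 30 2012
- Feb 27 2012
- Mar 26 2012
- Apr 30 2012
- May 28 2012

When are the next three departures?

All Mondays; the gaps (35, 28, 28, 35, 28) vary with month length.
This is the last Monday of each month.
Last Monday of June 2012: Jun 25 2012.
July 2012 ends with Monday Jul 30 2012.
Last Monday of August 2012: Aug 27 2012.

Jun 25 2012, Jul 30 2012, Aug 27 2012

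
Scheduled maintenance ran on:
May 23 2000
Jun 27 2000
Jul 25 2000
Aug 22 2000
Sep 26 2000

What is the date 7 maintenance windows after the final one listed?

Apr 24 2001

Gaps: 35, 28, 28, 35 days — a mix of 28 and 35. Every date is a Tuesday.
Each is the 4th Tuesday of its month.
October 2000 — 4th Tuesday is Oct 24 2000.
4th Tuesday of November 2000: Nov 28 2000.
4th Tuesday of December 2000: Dec 26 2000.
4th Tuesday of January 2001: Jan 23 2001.
4th Tuesday of February 2001: Feb 27 2001.
March 2001 — 4th Tuesday is Mar 27 2001.
4th Tuesday of April 2001: Apr 24 2001.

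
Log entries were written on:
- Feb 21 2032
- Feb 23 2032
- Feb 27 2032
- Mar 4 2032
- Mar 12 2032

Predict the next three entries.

Intervals are 2, 4, 6, 8 days — an arithmetic progression with common difference 2.
Next gap: 10 days. Mar 12 2032 + 10 days = Mar 22 2032.
Next gap: 12 days. Mar 22 2032 + 12 days = Apr 3 2032.
Next gap: 14 days. Apr 3 2032 + 14 days = Apr 17 2032.

Mar 22 2032, Apr 3 2032, Apr 17 2032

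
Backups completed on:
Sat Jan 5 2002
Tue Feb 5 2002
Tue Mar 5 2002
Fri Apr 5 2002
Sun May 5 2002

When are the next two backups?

The day-of-month is always 5 (31, 28, 31, 30 days between events).
So this recurs on the 5th of each month.
June 2002: Wed Jun 5 2002.
Next: July 2002 → Fri Jul 5 2002.

Wed Jun 5 2002, Fri Jul 5 2002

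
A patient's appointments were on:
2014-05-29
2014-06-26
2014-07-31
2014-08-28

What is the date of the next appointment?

2014-09-25

Every date is a Thursday; gaps 28, 35, 28 days.
Each is the last Thursday of its month (at least one falls on the 29th or later, ruling out '4th Thursday').
Last Thursday of September 2014: 2014-09-25.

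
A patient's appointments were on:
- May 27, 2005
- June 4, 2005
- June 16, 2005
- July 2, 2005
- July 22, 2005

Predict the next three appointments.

August 15, 2005; September 12, 2005; October 14, 2005

Intervals are 8, 12, 16, 20 days — an arithmetic progression with common difference 4.
Next gap: 24 days. July 22, 2005 + 24 days = August 15, 2005.
Next gap: 28 days. August 15, 2005 + 28 days = September 12, 2005.
Next gap: 32 days. September 12, 2005 + 32 days = October 14, 2005.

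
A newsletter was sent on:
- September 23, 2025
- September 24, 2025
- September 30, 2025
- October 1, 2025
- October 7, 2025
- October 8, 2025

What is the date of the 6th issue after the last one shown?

Gaps: 1, 6, 1, 6, 1 days — not constant, but cyclic with period 2.
The events fall on every Tuesday and Wednesday.
Next Tuesday: October 14, 2025.
The following Wednesday is October 15, 2025.
Next Tuesday: October 21, 2025.
The following Wednesday is October 22, 2025.
The following Tuesday is October 28, 2025.
Next Wednesday: October 29, 2025.

October 29, 2025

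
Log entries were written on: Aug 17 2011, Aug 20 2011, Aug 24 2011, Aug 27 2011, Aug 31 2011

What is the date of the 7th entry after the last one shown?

Sep 24 2011

Gaps: 3, 4, 3, 4 days — not constant, but cyclic with period 2.
The events fall on every Wednesday and Saturday.
The following Saturday is Sep 3 2011.
The following Wednesday is Sep 7 2011.
The following Saturday is Sep 10 2011.
Next Wednesday: Sep 14 2011.
Next Saturday: Sep 17 2011.
Next Wednesday: Sep 21 2011.
Next Saturday: Sep 24 2011.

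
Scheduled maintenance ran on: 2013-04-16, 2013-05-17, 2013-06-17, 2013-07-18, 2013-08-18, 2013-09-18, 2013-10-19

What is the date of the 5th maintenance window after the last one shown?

The spacing is 31, 31, 31, 31, 31, 31 days — always 31 days.
2013-10-19 + 31 days = 2013-11-19.
2013-11-19 + 31 days = 2013-12-20.
2013-12-20 + 31 days = 2014-01-20.
2014-01-20 + 31 days = 2014-02-20.
2014-02-20 + 31 days = 2014-03-23.

2014-03-23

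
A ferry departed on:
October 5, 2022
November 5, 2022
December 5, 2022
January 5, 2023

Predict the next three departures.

The day-of-month is always 5 (31, 30, 31 days between events).
So this recurs on the 5th of each month.
Next: February 2023 → February 5, 2023.
March 2023: March 5, 2023.
Next: April 2023 → April 5, 2023.

February 5, 2023; March 5, 2023; April 5, 2023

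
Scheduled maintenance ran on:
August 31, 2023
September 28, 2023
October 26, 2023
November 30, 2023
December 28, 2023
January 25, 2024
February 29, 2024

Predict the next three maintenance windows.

March 28, 2024; April 25, 2024; May 30, 2024

Every date is a Thursday; gaps 28, 28, 35, 28, 28, 35 days.
Each is the last Thursday of its month (at least one falls on the 29th or later, ruling out '4th Thursday').
Last Thursday of March 2024: March 28, 2024.
April 2024 ends with Thursday April 25, 2024.
Last Thursday of May 2024: May 30, 2024.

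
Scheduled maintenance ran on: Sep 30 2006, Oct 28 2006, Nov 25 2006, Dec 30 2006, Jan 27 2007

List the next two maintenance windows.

Feb 24 2007, Mar 31 2007

Every date is a Saturday; gaps 28, 28, 35, 28 days.
Each is the last Saturday of its month (at least one falls on the 29th or later, ruling out '4th Saturday').
Last Saturday of February 2007: Feb 24 2007.
Last Saturday of March 2007: Mar 31 2007.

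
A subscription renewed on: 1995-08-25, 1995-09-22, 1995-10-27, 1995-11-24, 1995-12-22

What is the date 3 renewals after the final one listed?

1996-03-22

Gaps: 28, 35, 28, 28 days — a mix of 28 and 35. Every date is a Friday.
Each is the 4th Friday of its month.
January 1996 — 4th Friday is 1996-01-26.
February 1996 — 4th Friday is 1996-02-23.
4th Friday of March 1996: 1996-03-22.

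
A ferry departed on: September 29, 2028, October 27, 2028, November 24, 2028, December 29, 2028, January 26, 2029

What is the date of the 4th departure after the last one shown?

Every date is a Friday; gaps 28, 28, 35, 28 days.
Each is the last Friday of its month (at least one falls on the 29th or later, ruling out '4th Friday').
February 2029 ends with Friday February 23, 2029.
March 2029 ends with Friday March 30, 2029.
April 2029 ends with Friday April 27, 2029.
May 2029 ends with Friday May 25, 2029.

May 25, 2029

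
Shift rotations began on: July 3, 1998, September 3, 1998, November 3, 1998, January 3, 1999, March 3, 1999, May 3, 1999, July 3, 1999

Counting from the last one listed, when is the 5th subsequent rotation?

The day-of-month is always 3 (62, 61, 61, 59, 61, 61 days between events).
So this recurs on the 3rd of every 2 months.
Next: September 1999 → September 3, 1999.
November 1999: November 3, 1999.
January 2000: January 3, 2000.
March 2000: March 3, 2000.
Next: May 2000 → May 3, 2000.

May 3, 2000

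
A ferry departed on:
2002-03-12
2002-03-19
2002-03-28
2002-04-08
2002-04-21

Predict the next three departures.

Gaps: 7, 9, 11, 13 days — each gap is 2 larger than the previous one.
Next gap: 15 days. 2002-04-21 + 15 days = 2002-05-06.
Next gap: 17 days. 2002-05-06 + 17 days = 2002-05-23.
Next gap: 19 days. 2002-05-23 + 19 days = 2002-06-11.

2002-05-06, 2002-05-23, 2002-06-11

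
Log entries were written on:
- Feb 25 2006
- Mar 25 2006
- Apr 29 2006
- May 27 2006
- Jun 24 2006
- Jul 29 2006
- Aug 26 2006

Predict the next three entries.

All Saturdays; the gaps (28, 35, 28, 28, 35, 28) vary with month length.
This is the last Saturday of each month.
Last Saturday of September 2006: Sep 30 2006.
Last Saturday of October 2006: Oct 28 2006.
November 2006 ends with Saturday Nov 25 2006.

Sep 30 2006, Oct 28 2006, Nov 25 2006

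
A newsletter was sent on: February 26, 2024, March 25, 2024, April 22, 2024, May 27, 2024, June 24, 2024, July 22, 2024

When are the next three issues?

Gaps: 28, 28, 35, 28, 28 days — a mix of 28 and 35. Every date is a Monday.
Each is the 4th Monday of its month.
August 2024 — 4th Monday is August 26, 2024.
4th Monday of September 2024: September 23, 2024.
October 2024 — 4th Monday is October 28, 2024.

August 26, 2024; September 23, 2024; October 28, 2024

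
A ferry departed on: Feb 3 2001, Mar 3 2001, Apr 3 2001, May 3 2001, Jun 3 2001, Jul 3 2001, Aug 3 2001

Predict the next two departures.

Sep 3 2001, Oct 3 2001

Each date is the 3rd; the gaps (28, 31, 30, 31, 30, 31) track the month lengths.
The rule is the 3rd of each month.
September 2001: Sep 3 2001.
Next: October 2001 → Oct 3 2001.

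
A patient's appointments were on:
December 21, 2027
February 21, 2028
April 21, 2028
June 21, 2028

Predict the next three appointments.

August 21, 2028; October 21, 2028; December 21, 2028

The day-of-month is always 21 (62, 60, 61 days between events).
So this recurs on the 21st of every 2 months.
Next: August 2028 → August 21, 2028.
Next: October 2028 → October 21, 2028.
Next: December 2028 → December 21, 2028.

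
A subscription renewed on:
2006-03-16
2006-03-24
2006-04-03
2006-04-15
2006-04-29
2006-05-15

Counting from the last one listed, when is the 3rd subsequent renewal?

2006-07-14

Intervals are 8, 10, 12, 14, 16 days — an arithmetic progression with common difference 2.
Next gap: 18 days. 2006-05-15 + 18 days = 2006-06-02.
Next gap: 20 days. 2006-06-02 + 20 days = 2006-06-22.
Next gap: 22 days. 2006-06-22 + 22 days = 2006-07-14.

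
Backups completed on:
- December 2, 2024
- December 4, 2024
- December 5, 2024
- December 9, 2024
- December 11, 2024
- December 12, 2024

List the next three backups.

December 16, 2024; December 18, 2024; December 19, 2024

Every event lands on a Monday or Wednesday or Thursday (gaps cycle 2, 1, 4, 2, 1).
So the schedule is: every Monday, Wednesday and Thursday.
Next Monday: December 16, 2024.
Next Wednesday: December 18, 2024.
The following Thursday is December 19, 2024.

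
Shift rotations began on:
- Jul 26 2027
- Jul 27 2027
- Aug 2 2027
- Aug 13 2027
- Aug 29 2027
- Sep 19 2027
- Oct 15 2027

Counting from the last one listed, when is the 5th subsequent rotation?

Intervals are 1, 6, 11, 16, 21, 26 days — an arithmetic progression with common difference 5.
Next gap: 31 days. Oct 15 2027 + 31 days = Nov 15 2027.
Next gap: 36 days. Nov 15 2027 + 36 days = Dec 21 2027.
Next gap: 41 days. Dec 21 2027 + 41 days = Jan 31 2028.
Next gap: 46 days. Jan 31 2028 + 46 days = Mar 17 2028.
Next gap: 51 days. Mar 17 2028 + 51 days = May 7 2028.

May 7 2028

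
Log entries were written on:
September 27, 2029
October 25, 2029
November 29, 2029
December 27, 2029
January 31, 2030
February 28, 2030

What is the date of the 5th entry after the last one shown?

These are Thursdays with 28, 35, 28, 35, 28-day gaps.
Each is the final Thursday of its month — November 29, 2029 is past the 28th, so '4th Thursday' doesn't fit.
Last Thursday of March 2030: March 28, 2030.
Last Thursday of April 2030: April 25, 2030.
May 2030 ends with Thursday May 30, 2030.
Last Thursday of June 2030: June 27, 2030.
Last Thursday of July 2030: July 25, 2030.

July 25, 2030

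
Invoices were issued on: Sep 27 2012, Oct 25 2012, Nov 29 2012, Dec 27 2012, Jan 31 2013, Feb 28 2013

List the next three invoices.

Every date is a Thursday; gaps 28, 35, 28, 35, 28 days.
Each is the last Thursday of its month (at least one falls on the 29th or later, ruling out '4th Thursday').
Last Thursday of March 2013: Mar 28 2013.
April 2013 ends with Thursday Apr 25 2013.
May 2013 ends with Thursday May 30 2013.

Mar 28 2013, Apr 25 2013, May 30 2013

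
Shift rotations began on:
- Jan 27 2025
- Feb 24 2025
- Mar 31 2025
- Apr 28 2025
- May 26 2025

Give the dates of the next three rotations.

These are Mondays with 28, 35, 28, 28-day gaps.
Each is the final Monday of its month — Mar 31 2025 is past the 28th, so '4th Monday' doesn't fit.
June 2025 ends with Monday Jun 30 2025.
Last Monday of July 2025: Jul 28 2025.
August 2025 ends with Monday Aug 25 2025.

Jun 30 2025, Jul 28 2025, Aug 25 2025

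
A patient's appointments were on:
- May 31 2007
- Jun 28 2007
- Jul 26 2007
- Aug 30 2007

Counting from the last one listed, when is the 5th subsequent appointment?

These are Thursdays with 28, 28, 35-day gaps.
Each is the final Thursday of its month — May 31 2007 is past the 28th, so '4th Thursday' doesn't fit.
Last Thursday of September 2007: Sep 27 2007.
October 2007 ends with Thursday Oct 25 2007.
Last Thursday of November 2007: Nov 29 2007.
Last Thursday of December 2007: Dec 27 2007.
January 2008 ends with Thursday Jan 31 2008.

Jan 31 2008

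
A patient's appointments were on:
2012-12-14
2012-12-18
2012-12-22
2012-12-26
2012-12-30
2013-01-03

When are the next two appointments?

Every event comes 4 days after the last (4, 4, 4, 4, 4).
2013-01-03 + 4 days = 2013-01-07.
2013-01-07 + 4 days = 2013-01-11.

2013-01-07, 2013-01-11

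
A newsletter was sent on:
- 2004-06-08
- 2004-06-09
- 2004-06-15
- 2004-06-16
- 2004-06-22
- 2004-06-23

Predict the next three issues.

2004-06-29, 2004-06-30, 2004-07-06

Every event lands on a Tuesday or Wednesday (gaps cycle 1, 6, 1, 6, 1).
So the schedule is: every Tuesday and Wednesday.
The following Tuesday is 2004-06-29.
Next Wednesday: 2004-06-30.
Next Tuesday: 2004-07-06.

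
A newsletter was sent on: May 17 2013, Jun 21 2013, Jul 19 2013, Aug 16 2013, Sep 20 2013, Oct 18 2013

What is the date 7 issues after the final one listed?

These are Fridays at 28- or 35-day spacing (35, 28, 28, 35, 28).
The pattern: 3rd Friday of the month.
3rd Friday of November 2013: Nov 15 2013.
December 2013 — 3rd Friday is Dec 20 2013.
3rd Friday of January 2014: Jan 17 2014.
3rd Friday of February 2014: Feb 21 2014.
March 2014 — 3rd Friday is Mar 21 2014.
3rd Friday of April 2014: Apr 18 2014.
May 2014 — 3rd Friday is May 16 2014.

May 16 2014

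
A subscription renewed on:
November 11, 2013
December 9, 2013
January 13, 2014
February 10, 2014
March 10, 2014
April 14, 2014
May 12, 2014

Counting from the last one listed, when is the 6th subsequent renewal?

November 10, 2014

These are Mondays at 28- or 35-day spacing (28, 35, 28, 28, 35, 28).
The pattern: 2nd Monday of the month.
2nd Monday of June 2014: June 9, 2014.
2nd Monday of July 2014: July 14, 2014.
August 2014 — 2nd Monday is August 11, 2014.
September 2014 — 2nd Monday is September 8, 2014.
2nd Monday of October 2014: October 13, 2014.
November 2014 — 2nd Monday is November 10, 2014.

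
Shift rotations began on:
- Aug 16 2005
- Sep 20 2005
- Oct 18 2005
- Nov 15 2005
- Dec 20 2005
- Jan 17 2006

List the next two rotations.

Gaps: 35, 28, 28, 35, 28 days — a mix of 28 and 35. Every date is a Tuesday.
Each is the 3rd Tuesday of its month.
3rd Tuesday of February 2006: Feb 21 2006.
March 2006 — 3rd Tuesday is Mar 21 2006.

Feb 21 2006, Mar 21 2006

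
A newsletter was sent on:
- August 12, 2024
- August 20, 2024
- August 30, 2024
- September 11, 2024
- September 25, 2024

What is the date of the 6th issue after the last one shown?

January 29, 2025

The spacing grows by 2 each time: 8, 10, 12, 14 days.
Next gap: 16 days. September 25, 2024 + 16 days = October 11, 2024.
Next gap: 18 days. October 11, 2024 + 18 days = October 29, 2024.
Next gap: 20 days. October 29, 2024 + 20 days = November 18, 2024.
Next gap: 22 days. November 18, 2024 + 22 days = December 10, 2024.
Next gap: 24 days. December 10, 2024 + 24 days = January 3, 2025.
Next gap: 26 days. January 3, 2025 + 26 days = January 29, 2025.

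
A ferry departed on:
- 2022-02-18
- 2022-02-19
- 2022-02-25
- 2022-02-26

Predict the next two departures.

Every event lands on a Friday or Saturday (gaps cycle 1, 6, 1).
So the schedule is: every Friday and Saturday.
The following Friday is 2022-03-04.
The following Saturday is 2022-03-05.

2022-03-04, 2022-03-05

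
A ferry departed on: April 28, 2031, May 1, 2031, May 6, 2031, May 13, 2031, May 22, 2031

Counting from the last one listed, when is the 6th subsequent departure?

August 26, 2031

The spacing grows by 2 each time: 3, 5, 7, 9 days.
Next gap: 11 days. May 22, 2031 + 11 days = June 2, 2031.
Next gap: 13 days. June 2, 2031 + 13 days = June 15, 2031.
Next gap: 15 days. June 15, 2031 + 15 days = June 30, 2031.
Next gap: 17 days. June 30, 2031 + 17 days = July 17, 2031.
Next gap: 19 days. July 17, 2031 + 19 days = August 5, 2031.
Next gap: 21 days. August 5, 2031 + 21 days = August 26, 2031.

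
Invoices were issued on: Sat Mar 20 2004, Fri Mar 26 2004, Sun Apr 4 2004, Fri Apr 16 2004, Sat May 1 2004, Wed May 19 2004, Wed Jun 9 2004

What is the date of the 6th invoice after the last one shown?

Gaps: 6, 9, 12, 15, 18, 21 days — each gap is 3 larger than the previous one.
Next gap: 24 days. Wed Jun 9 2004 + 24 days = Sat Jul 3 2004.
Next gap: 27 days. Sat Jul 3 2004 + 27 days = Fri Jul 30 2004.
Next gap: 30 days. Fri Jul 30 2004 + 30 days = Sun Aug 29 2004.
Next gap: 33 days. Sun Aug 29 2004 + 33 days = Fri Oct 1 2004.
Next gap: 36 days. Fri Oct 1 2004 + 36 days = Sat Nov 6 2004.
Next gap: 39 days. Sat Nov 6 2004 + 39 days = Wed Dec 15 2004.

Wed Dec 15 2004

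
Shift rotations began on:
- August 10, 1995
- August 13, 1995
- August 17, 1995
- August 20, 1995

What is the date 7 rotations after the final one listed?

Gaps: 3, 4, 3 days — not constant, but cyclic with period 2.
The events fall on every Thursday and Sunday.
The following Thursday is August 24, 1995.
The following Sunday is August 27, 1995.
The following Thursday is August 31, 1995.
The following Sunday is September 3, 1995.
The following Thursday is September 7, 1995.
Next Sunday: September 10, 1995.
The following Thursday is September 14, 1995.

September 14, 1995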